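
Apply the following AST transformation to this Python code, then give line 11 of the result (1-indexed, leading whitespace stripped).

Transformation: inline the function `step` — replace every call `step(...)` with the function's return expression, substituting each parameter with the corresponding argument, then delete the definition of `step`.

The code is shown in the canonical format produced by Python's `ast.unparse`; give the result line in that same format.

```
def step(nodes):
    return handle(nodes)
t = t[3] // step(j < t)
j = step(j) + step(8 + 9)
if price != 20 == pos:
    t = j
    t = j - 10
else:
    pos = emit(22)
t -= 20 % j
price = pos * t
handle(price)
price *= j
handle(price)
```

Transformed code:
t = t[3] // handle(j < t)
j = handle(j) + handle(8 + 9)
if price != 20 == pos:
    t = j
    t = j - 10
else:
    pos = emit(22)
t -= 20 % j
price = pos * t
handle(price)
price *= j
handle(price)

price *= j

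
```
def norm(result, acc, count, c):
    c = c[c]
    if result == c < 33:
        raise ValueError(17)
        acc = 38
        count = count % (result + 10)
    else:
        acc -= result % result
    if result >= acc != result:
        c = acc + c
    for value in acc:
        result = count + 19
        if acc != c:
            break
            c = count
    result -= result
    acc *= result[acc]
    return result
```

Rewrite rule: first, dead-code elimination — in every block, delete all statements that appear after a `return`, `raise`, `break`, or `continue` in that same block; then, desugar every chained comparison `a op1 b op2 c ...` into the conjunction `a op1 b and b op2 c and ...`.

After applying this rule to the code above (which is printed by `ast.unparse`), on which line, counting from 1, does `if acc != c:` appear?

11

Transformed code:
def norm(result, acc, count, c):
    c = c[c]
    if result == c and c < 33:
        raise ValueError(17)
    else:
        acc -= result % result
    if result >= acc and acc != result:
        c = acc + c
    for value in acc:
        result = count + 19
        if acc != c:
            break
    result -= result
    acc *= result[acc]
    return result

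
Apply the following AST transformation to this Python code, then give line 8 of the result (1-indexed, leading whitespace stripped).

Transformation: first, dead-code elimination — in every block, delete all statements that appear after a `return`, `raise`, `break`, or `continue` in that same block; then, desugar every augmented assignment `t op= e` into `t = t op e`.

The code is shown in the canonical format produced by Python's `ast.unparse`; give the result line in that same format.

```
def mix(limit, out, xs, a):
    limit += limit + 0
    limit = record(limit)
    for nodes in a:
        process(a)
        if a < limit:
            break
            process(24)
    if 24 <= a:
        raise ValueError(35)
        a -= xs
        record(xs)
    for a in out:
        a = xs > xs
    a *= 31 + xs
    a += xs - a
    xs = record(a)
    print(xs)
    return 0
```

Transformed code:
def mix(limit, out, xs, a):
    limit = limit + (limit + 0)
    limit = record(limit)
    for nodes in a:
        process(a)
        if a < limit:
            break
    if 24 <= a:
        raise ValueError(35)
    for a in out:
        a = xs > xs
    a = a * (31 + xs)
    a = a + (xs - a)
    xs = record(a)
    print(xs)
    return 0

if 24 <= a:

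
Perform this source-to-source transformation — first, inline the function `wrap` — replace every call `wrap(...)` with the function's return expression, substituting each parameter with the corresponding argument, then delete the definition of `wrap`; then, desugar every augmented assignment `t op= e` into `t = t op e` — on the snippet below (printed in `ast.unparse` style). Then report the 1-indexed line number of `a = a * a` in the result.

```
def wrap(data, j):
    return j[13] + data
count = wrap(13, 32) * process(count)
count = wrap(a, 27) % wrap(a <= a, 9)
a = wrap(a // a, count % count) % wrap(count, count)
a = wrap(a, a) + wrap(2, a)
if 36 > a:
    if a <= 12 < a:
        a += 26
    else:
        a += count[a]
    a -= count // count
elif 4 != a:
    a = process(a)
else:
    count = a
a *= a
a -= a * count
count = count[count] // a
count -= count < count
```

15

Transformed code:
count = (32[13] + 13) * process(count)
count = (27[13] + a) % (9[13] + (a <= a))
a = ((count % count)[13] + a // a) % (count[13] + count)
a = a[13] + a + (a[13] + 2)
if 36 > a:
    if a <= 12 < a:
        a = a + 26
    else:
        a = a + count[a]
    a = a - count // count
elif 4 != a:
    a = process(a)
else:
    count = a
a = a * a
a = a - a * count
count = count[count] // a
count = count - (count < count)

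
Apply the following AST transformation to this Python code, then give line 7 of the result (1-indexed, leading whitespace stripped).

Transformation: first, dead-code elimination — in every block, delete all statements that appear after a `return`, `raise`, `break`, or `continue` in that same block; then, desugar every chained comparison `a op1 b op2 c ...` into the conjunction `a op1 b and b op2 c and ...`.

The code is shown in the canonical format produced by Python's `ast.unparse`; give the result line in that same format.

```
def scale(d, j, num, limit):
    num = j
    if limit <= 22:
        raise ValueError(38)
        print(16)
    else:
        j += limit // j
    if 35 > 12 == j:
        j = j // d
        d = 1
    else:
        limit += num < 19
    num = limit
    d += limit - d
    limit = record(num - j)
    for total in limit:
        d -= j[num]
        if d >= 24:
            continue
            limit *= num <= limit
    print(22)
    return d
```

Transformed code:
def scale(d, j, num, limit):
    num = j
    if limit <= 22:
        raise ValueError(38)
    else:
        j += limit // j
    if 35 > 12 and 12 == j:
        j = j // d
        d = 1
    else:
        limit += num < 19
    num = limit
    d += limit - d
    limit = record(num - j)
    for total in limit:
        d -= j[num]
        if d >= 24:
            continue
    print(22)
    return d

if 35 > 12 and 12 == j:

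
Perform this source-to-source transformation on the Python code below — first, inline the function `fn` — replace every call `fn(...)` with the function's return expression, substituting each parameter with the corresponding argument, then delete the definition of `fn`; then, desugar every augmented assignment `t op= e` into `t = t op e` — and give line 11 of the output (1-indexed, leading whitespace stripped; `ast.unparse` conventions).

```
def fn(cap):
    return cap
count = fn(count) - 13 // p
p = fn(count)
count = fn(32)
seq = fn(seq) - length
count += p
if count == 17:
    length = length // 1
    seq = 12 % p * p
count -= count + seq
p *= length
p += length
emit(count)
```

Transformed code:
count = count - 13 // p
p = count
count = 32
seq = seq - length
count = count + p
if count == 17:
    length = length // 1
    seq = 12 % p * p
count = count - (count + seq)
p = p * length
p = p + length
emit(count)

p = p + length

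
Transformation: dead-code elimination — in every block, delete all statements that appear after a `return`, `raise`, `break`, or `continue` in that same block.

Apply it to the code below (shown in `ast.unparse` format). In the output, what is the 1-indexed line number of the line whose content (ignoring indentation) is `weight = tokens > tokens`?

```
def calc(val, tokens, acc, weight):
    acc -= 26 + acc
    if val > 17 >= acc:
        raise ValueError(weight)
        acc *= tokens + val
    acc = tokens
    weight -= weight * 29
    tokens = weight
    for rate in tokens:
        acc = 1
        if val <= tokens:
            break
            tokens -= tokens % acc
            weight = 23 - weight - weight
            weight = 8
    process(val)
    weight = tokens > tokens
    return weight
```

Transformed code:
def calc(val, tokens, acc, weight):
    acc -= 26 + acc
    if val > 17 >= acc:
        raise ValueError(weight)
    acc = tokens
    weight -= weight * 29
    tokens = weight
    for rate in tokens:
        acc = 1
        if val <= tokens:
            break
    process(val)
    weight = tokens > tokens
    return weight

13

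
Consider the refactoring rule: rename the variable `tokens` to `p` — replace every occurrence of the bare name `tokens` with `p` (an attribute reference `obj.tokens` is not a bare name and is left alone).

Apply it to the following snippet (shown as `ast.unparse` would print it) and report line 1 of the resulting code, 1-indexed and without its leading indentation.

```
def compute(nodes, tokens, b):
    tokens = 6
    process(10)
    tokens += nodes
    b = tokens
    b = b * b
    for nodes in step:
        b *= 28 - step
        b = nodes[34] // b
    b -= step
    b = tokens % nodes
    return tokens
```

Transformed code:
def compute(nodes, p, b):
    p = 6
    process(10)
    p += nodes
    b = p
    b = b * b
    for nodes in step:
        b *= 28 - step
        b = nodes[34] // b
    b -= step
    b = p % nodes
    return p

def compute(nodes, p, b):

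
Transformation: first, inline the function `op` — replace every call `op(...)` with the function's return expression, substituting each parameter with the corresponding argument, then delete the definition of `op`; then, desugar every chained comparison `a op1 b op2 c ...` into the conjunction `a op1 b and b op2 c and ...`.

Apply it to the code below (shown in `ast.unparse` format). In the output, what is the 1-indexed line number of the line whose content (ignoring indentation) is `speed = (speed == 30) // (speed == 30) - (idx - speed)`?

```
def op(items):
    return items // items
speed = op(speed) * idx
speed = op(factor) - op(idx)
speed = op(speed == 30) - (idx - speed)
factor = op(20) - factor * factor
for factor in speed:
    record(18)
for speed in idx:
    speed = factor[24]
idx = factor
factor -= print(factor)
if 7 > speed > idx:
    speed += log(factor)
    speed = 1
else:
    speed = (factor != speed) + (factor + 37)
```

Transformed code:
speed = speed // speed * idx
speed = factor // factor - idx // idx
speed = (speed == 30) // (speed == 30) - (idx - speed)
factor = 20 // 20 - factor * factor
for factor in speed:
    record(18)
for speed in idx:
    speed = factor[24]
idx = factor
factor -= print(factor)
if 7 > speed and speed > idx:
    speed += log(factor)
    speed = 1
else:
    speed = (factor != speed) + (factor + 37)

3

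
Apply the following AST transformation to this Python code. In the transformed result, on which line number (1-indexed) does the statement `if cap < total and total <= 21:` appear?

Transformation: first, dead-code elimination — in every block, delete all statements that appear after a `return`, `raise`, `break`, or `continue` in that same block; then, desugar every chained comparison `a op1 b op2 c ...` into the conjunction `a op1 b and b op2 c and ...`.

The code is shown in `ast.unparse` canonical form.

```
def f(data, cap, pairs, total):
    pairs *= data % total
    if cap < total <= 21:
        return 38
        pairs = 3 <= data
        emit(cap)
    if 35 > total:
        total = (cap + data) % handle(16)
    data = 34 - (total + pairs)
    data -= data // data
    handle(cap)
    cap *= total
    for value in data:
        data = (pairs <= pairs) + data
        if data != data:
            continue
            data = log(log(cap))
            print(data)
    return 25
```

Transformed code:
def f(data, cap, pairs, total):
    pairs *= data % total
    if cap < total and total <= 21:
        return 38
    if 35 > total:
        total = (cap + data) % handle(16)
    data = 34 - (total + pairs)
    data -= data // data
    handle(cap)
    cap *= total
    for value in data:
        data = (pairs <= pairs) + data
        if data != data:
            continue
    return 25

3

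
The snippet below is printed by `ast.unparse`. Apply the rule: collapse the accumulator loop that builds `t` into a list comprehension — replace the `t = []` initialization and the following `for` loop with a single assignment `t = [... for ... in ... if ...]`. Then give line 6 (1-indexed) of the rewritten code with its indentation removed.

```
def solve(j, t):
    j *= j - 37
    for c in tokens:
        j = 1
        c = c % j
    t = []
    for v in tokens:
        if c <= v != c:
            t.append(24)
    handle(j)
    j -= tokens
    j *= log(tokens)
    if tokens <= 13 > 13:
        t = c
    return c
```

Transformed code:
def solve(j, t):
    j *= j - 37
    for c in tokens:
        j = 1
        c = c % j
    t = [24 for v in tokens if c <= v != c]
    handle(j)
    j -= tokens
    j *= log(tokens)
    if tokens <= 13 > 13:
        t = c
    return c

t = [24 for v in tokens if c <= v != c]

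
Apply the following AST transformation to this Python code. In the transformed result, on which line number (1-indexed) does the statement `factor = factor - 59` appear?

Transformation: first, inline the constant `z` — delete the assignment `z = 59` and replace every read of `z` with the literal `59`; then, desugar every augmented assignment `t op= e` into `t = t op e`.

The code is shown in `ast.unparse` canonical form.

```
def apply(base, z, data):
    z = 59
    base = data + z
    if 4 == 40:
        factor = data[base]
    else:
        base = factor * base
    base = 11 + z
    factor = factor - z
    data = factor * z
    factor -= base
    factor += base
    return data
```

8

Transformed code:
def apply(base, z, data):
    base = data + 59
    if 4 == 40:
        factor = data[base]
    else:
        base = factor * base
    base = 11 + 59
    factor = factor - 59
    data = factor * 59
    factor = factor - base
    factor = factor + base
    return data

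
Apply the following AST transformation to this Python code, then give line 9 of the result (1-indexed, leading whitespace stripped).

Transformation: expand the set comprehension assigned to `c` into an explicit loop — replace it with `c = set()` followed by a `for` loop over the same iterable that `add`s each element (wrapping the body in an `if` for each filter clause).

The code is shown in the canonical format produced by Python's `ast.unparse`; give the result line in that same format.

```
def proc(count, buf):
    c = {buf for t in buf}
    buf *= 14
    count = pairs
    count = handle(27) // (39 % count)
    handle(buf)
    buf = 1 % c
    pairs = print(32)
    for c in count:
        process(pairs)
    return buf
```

Transformed code:
def proc(count, buf):
    c = set()
    for t in buf:
        c.add(buf)
    buf *= 14
    count = pairs
    count = handle(27) // (39 % count)
    handle(buf)
    buf = 1 % c
    pairs = print(32)
    for c in count:
        process(pairs)
    return buf

buf = 1 % c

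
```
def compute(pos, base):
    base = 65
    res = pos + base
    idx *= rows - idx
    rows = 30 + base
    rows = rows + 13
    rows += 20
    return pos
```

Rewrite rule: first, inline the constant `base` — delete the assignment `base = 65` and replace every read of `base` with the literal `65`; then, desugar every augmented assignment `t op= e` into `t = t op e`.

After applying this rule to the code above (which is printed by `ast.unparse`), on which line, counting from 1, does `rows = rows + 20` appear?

6

Transformed code:
def compute(pos, base):
    res = pos + 65
    idx = idx * (rows - idx)
    rows = 30 + 65
    rows = rows + 13
    rows = rows + 20
    return pos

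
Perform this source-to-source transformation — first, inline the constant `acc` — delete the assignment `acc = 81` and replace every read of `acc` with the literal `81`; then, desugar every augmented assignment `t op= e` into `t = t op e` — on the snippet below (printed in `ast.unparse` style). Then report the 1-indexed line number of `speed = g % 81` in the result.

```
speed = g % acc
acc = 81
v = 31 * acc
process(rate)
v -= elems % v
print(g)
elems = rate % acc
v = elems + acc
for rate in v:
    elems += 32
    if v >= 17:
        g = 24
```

1

Transformed code:
speed = g % 81
v = 31 * 81
process(rate)
v = v - elems % v
print(g)
elems = rate % 81
v = elems + 81
for rate in v:
    elems = elems + 32
    if v >= 17:
        g = 24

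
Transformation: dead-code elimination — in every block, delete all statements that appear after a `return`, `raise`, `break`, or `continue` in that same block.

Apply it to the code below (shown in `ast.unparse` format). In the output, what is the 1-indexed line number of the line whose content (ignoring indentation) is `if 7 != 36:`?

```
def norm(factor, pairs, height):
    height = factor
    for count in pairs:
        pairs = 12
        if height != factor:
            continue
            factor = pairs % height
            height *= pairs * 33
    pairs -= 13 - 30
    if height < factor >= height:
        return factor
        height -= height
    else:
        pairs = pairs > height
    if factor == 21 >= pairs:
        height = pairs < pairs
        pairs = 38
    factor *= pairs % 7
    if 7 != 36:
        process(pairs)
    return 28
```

16

Transformed code:
def norm(factor, pairs, height):
    height = factor
    for count in pairs:
        pairs = 12
        if height != factor:
            continue
    pairs -= 13 - 30
    if height < factor >= height:
        return factor
    else:
        pairs = pairs > height
    if factor == 21 >= pairs:
        height = pairs < pairs
        pairs = 38
    factor *= pairs % 7
    if 7 != 36:
        process(pairs)
    return 28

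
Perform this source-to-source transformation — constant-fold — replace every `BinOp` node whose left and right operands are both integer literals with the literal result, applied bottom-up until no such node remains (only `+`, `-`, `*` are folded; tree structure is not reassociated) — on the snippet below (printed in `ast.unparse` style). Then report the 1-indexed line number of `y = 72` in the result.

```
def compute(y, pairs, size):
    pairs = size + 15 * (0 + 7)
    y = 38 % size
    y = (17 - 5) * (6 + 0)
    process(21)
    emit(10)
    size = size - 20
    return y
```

4

Transformed code:
def compute(y, pairs, size):
    pairs = size + 105
    y = 38 % size
    y = 72
    process(21)
    emit(10)
    size = size - 20
    return y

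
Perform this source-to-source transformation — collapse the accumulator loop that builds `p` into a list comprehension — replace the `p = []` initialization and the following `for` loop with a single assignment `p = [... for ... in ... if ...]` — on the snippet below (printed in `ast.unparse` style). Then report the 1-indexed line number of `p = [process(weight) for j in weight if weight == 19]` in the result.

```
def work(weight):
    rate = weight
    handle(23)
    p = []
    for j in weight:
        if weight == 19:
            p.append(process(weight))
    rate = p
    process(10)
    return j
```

4

Transformed code:
def work(weight):
    rate = weight
    handle(23)
    p = [process(weight) for j in weight if weight == 19]
    rate = p
    process(10)
    return j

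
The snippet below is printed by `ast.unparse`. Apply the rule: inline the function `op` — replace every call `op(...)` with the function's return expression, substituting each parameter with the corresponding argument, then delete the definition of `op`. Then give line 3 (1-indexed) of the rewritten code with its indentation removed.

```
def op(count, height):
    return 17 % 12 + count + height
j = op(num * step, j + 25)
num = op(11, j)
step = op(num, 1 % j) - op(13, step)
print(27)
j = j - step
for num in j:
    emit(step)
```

Transformed code:
j = 17 % 12 + num * step + (j + 25)
num = 17 % 12 + 11 + j
step = 17 % 12 + num + 1 % j - (17 % 12 + 13 + step)
print(27)
j = j - step
for num in j:
    emit(step)

step = 17 % 12 + num + 1 % j - (17 % 12 + 13 + step)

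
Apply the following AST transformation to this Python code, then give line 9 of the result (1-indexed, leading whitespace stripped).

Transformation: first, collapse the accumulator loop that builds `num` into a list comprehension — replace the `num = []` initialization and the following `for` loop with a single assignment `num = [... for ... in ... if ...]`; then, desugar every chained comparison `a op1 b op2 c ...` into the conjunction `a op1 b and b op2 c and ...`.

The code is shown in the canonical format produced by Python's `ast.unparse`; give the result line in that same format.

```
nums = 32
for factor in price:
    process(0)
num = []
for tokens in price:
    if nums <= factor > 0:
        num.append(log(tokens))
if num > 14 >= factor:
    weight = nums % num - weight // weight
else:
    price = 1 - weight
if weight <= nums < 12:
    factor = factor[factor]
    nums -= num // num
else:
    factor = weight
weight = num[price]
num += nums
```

Transformed code:
nums = 32
for factor in price:
    process(0)
num = [log(tokens) for tokens in price if nums <= factor and factor > 0]
if num > 14 and 14 >= factor:
    weight = nums % num - weight // weight
else:
    price = 1 - weight
if weight <= nums and nums < 12:
    factor = factor[factor]
    nums -= num // num
else:
    factor = weight
weight = num[price]
num += nums

if weight <= nums and nums < 12:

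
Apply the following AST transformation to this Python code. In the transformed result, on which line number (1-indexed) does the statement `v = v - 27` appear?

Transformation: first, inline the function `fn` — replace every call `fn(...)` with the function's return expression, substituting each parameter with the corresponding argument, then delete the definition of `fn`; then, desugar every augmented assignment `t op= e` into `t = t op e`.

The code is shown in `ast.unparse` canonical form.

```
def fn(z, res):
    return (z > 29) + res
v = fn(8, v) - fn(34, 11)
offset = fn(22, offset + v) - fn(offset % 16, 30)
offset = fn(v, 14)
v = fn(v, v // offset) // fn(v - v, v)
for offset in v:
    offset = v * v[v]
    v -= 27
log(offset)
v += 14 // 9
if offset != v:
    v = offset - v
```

Transformed code:
v = (8 > 29) + v - ((34 > 29) + 11)
offset = (22 > 29) + (offset + v) - ((offset % 16 > 29) + 30)
offset = (v > 29) + 14
v = ((v > 29) + v // offset) // ((v - v > 29) + v)
for offset in v:
    offset = v * v[v]
    v = v - 27
log(offset)
v = v + 14 // 9
if offset != v:
    v = offset - v

7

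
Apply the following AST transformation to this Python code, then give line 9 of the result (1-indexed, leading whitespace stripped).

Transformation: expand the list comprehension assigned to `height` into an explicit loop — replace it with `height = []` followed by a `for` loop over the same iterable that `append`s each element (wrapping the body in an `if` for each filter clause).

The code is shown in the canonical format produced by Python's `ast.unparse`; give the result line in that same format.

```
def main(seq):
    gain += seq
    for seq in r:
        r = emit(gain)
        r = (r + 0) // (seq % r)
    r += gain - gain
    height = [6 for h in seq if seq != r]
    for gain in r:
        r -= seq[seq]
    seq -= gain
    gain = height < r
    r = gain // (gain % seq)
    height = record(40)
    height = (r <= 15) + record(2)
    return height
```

if seq != r:

Transformed code:
def main(seq):
    gain += seq
    for seq in r:
        r = emit(gain)
        r = (r + 0) // (seq % r)
    r += gain - gain
    height = []
    for h in seq:
        if seq != r:
            height.append(6)
    for gain in r:
        r -= seq[seq]
    seq -= gain
    gain = height < r
    r = gain // (gain % seq)
    height = record(40)
    height = (r <= 15) + record(2)
    return height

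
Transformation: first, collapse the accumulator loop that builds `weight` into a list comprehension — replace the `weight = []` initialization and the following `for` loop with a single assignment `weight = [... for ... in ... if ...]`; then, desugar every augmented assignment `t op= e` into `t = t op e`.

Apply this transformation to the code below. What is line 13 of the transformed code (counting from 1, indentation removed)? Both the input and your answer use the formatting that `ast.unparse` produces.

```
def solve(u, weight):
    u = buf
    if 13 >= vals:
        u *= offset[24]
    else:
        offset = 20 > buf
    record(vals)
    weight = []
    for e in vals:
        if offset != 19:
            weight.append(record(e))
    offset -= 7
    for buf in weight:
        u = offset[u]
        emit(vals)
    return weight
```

return weight

Transformed code:
def solve(u, weight):
    u = buf
    if 13 >= vals:
        u = u * offset[24]
    else:
        offset = 20 > buf
    record(vals)
    weight = [record(e) for e in vals if offset != 19]
    offset = offset - 7
    for buf in weight:
        u = offset[u]
        emit(vals)
    return weight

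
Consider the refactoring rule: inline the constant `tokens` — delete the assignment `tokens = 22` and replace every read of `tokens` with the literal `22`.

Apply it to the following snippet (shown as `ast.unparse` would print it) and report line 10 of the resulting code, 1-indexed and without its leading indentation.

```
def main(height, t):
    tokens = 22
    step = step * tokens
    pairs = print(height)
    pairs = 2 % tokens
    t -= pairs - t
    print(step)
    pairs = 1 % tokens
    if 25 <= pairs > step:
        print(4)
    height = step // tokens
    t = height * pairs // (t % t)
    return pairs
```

Transformed code:
def main(height, t):
    step = step * 22
    pairs = print(height)
    pairs = 2 % 22
    t -= pairs - t
    print(step)
    pairs = 1 % 22
    if 25 <= pairs > step:
        print(4)
    height = step // 22
    t = height * pairs // (t % t)
    return pairs

height = step // 22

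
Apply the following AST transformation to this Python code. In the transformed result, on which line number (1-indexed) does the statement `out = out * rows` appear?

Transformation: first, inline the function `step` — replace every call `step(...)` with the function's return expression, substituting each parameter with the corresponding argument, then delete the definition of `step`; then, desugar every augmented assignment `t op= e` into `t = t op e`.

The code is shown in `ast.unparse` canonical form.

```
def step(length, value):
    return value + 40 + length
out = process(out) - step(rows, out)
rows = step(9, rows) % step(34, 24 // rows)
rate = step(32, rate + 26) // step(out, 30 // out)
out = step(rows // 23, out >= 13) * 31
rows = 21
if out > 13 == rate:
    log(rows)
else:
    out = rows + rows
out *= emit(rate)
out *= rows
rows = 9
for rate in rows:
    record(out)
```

11

Transformed code:
out = process(out) - (out + 40 + rows)
rows = (rows + 40 + 9) % (24 // rows + 40 + 34)
rate = (rate + 26 + 40 + 32) // (30 // out + 40 + out)
out = ((out >= 13) + 40 + rows // 23) * 31
rows = 21
if out > 13 == rate:
    log(rows)
else:
    out = rows + rows
out = out * emit(rate)
out = out * rows
rows = 9
for rate in rows:
    record(out)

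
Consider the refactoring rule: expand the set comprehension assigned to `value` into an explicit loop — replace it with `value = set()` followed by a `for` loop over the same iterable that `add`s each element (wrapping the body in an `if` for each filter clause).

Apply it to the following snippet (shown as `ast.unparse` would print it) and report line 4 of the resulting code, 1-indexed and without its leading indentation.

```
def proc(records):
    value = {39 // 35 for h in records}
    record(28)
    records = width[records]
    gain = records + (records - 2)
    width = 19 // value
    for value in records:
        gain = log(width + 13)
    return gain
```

value.add(39 // 35)

Transformed code:
def proc(records):
    value = set()
    for h in records:
        value.add(39 // 35)
    record(28)
    records = width[records]
    gain = records + (records - 2)
    width = 19 // value
    for value in records:
        gain = log(width + 13)
    return gain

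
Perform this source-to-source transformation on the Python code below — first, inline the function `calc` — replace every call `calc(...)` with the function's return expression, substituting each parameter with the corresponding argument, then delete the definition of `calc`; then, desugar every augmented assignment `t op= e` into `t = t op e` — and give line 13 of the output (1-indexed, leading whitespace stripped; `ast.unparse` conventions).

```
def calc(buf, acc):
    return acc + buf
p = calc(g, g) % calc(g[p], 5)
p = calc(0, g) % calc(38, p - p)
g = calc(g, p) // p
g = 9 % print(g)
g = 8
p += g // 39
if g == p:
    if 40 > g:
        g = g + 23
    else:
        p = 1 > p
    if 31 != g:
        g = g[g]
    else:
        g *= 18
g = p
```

Transformed code:
p = (g + g) % (5 + g[p])
p = (g + 0) % (p - p + 38)
g = (p + g) // p
g = 9 % print(g)
g = 8
p = p + g // 39
if g == p:
    if 40 > g:
        g = g + 23
    else:
        p = 1 > p
    if 31 != g:
        g = g[g]
    else:
        g = g * 18
g = p

g = g[g]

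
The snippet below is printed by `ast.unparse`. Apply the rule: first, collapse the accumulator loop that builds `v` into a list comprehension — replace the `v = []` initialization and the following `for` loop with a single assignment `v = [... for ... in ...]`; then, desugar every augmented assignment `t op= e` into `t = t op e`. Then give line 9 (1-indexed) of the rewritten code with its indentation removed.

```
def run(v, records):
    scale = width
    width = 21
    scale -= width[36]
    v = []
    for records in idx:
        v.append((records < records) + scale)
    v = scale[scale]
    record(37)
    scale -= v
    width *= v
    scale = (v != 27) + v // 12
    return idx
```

Transformed code:
def run(v, records):
    scale = width
    width = 21
    scale = scale - width[36]
    v = [(records < records) + scale for records in idx]
    v = scale[scale]
    record(37)
    scale = scale - v
    width = width * v
    scale = (v != 27) + v // 12
    return idx

width = width * v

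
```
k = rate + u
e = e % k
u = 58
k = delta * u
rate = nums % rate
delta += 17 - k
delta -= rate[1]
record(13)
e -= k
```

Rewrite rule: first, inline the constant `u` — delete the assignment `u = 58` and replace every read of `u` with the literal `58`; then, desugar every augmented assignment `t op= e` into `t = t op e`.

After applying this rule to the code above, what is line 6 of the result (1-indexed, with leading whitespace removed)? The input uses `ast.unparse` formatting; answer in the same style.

Transformed code:
k = rate + 58
e = e % k
k = delta * 58
rate = nums % rate
delta = delta + (17 - k)
delta = delta - rate[1]
record(13)
e = e - k

delta = delta - rate[1]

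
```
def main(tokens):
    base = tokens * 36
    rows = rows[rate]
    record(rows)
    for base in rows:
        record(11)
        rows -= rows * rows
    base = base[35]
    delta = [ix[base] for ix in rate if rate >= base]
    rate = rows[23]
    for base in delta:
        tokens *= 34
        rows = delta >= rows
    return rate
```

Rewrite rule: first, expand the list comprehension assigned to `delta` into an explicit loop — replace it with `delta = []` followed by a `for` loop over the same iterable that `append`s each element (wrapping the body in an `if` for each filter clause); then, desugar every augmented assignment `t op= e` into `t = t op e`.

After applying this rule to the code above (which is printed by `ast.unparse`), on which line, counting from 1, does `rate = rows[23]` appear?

13

Transformed code:
def main(tokens):
    base = tokens * 36
    rows = rows[rate]
    record(rows)
    for base in rows:
        record(11)
        rows = rows - rows * rows
    base = base[35]
    delta = []
    for ix in rate:
        if rate >= base:
            delta.append(ix[base])
    rate = rows[23]
    for base in delta:
        tokens = tokens * 34
        rows = delta >= rows
    return rate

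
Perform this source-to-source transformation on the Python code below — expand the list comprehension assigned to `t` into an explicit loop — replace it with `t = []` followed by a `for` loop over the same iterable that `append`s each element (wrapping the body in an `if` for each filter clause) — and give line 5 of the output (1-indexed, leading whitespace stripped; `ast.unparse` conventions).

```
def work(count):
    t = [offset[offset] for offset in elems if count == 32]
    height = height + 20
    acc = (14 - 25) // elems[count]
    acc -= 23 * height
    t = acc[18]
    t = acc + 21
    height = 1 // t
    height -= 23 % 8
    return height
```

Transformed code:
def work(count):
    t = []
    for offset in elems:
        if count == 32:
            t.append(offset[offset])
    height = height + 20
    acc = (14 - 25) // elems[count]
    acc -= 23 * height
    t = acc[18]
    t = acc + 21
    height = 1 // t
    height -= 23 % 8
    return height

t.append(offset[offset])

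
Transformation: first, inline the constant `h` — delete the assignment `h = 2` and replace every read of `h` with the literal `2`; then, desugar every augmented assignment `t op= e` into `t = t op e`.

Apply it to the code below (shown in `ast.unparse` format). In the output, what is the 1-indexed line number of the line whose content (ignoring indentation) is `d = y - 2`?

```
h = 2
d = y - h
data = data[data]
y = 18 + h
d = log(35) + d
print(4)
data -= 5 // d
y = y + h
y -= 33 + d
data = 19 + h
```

Transformed code:
d = y - 2
data = data[data]
y = 18 + 2
d = log(35) + d
print(4)
data = data - 5 // d
y = y + 2
y = y - (33 + d)
data = 19 + 2

1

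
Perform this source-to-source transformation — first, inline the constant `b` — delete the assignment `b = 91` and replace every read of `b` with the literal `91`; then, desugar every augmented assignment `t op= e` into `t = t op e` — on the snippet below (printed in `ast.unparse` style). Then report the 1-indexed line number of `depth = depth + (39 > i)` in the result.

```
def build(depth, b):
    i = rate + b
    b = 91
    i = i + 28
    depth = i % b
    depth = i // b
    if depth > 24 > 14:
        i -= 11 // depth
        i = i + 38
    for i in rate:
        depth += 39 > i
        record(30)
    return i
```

Transformed code:
def build(depth, b):
    i = rate + 91
    i = i + 28
    depth = i % 91
    depth = i // 91
    if depth > 24 > 14:
        i = i - 11 // depth
        i = i + 38
    for i in rate:
        depth = depth + (39 > i)
        record(30)
    return i

10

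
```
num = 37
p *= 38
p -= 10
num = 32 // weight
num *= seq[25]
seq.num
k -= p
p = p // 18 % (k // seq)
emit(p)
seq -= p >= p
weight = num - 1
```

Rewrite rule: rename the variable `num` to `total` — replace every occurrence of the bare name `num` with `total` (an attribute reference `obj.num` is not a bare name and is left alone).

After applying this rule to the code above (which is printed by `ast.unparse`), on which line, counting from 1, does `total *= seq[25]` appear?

Transformed code:
total = 37
p *= 38
p -= 10
total = 32 // weight
total *= seq[25]
seq.num
k -= p
p = p // 18 % (k // seq)
emit(p)
seq -= p >= p
weight = total - 1

5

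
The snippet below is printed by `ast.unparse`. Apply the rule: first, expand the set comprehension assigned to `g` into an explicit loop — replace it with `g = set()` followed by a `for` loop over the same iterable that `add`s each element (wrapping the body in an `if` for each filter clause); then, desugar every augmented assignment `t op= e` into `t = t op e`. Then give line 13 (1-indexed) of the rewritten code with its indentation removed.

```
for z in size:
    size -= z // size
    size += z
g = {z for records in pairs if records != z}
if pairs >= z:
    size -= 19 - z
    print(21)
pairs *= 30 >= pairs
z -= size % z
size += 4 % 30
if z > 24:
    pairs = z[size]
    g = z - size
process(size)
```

size = size + 4 % 30

Transformed code:
for z in size:
    size = size - z // size
    size = size + z
g = set()
for records in pairs:
    if records != z:
        g.add(z)
if pairs >= z:
    size = size - (19 - z)
    print(21)
pairs = pairs * (30 >= pairs)
z = z - size % z
size = size + 4 % 30
if z > 24:
    pairs = z[size]
    g = z - size
process(size)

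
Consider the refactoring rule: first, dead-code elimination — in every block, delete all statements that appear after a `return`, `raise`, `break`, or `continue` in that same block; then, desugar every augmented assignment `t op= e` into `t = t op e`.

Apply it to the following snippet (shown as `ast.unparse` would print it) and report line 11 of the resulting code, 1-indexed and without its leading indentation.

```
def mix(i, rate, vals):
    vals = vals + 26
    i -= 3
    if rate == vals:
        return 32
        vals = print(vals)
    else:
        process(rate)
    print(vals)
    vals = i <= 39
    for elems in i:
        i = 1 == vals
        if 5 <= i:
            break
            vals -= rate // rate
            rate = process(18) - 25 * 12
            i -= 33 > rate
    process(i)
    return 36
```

i = 1 == vals

Transformed code:
def mix(i, rate, vals):
    vals = vals + 26
    i = i - 3
    if rate == vals:
        return 32
    else:
        process(rate)
    print(vals)
    vals = i <= 39
    for elems in i:
        i = 1 == vals
        if 5 <= i:
            break
    process(i)
    return 36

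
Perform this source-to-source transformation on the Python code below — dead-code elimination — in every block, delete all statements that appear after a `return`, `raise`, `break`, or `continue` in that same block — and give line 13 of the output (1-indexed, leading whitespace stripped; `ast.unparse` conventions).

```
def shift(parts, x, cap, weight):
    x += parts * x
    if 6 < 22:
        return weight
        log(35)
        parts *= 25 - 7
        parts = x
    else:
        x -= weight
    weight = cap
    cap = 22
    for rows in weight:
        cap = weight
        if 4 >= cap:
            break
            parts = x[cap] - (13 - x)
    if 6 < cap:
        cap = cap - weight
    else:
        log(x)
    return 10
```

Transformed code:
def shift(parts, x, cap, weight):
    x += parts * x
    if 6 < 22:
        return weight
    else:
        x -= weight
    weight = cap
    cap = 22
    for rows in weight:
        cap = weight
        if 4 >= cap:
            break
    if 6 < cap:
        cap = cap - weight
    else:
        log(x)
    return 10

if 6 < cap:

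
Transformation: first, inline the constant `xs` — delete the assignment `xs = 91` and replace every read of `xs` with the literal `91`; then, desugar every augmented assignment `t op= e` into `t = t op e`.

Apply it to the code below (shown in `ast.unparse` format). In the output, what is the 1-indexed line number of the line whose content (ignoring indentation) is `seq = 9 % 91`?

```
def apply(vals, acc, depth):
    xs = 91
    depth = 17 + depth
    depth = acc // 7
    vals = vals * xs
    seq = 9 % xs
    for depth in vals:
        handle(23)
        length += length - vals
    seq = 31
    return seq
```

5

Transformed code:
def apply(vals, acc, depth):
    depth = 17 + depth
    depth = acc // 7
    vals = vals * 91
    seq = 9 % 91
    for depth in vals:
        handle(23)
        length = length + (length - vals)
    seq = 31
    return seq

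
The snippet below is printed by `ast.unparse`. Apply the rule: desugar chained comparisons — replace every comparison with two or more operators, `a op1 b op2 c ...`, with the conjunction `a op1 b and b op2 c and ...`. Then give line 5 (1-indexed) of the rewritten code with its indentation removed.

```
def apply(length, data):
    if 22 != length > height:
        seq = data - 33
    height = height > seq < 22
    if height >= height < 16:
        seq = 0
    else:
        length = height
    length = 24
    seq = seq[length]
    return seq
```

if height >= height and height < 16:

Transformed code:
def apply(length, data):
    if 22 != length and length > height:
        seq = data - 33
    height = height > seq and seq < 22
    if height >= height and height < 16:
        seq = 0
    else:
        length = height
    length = 24
    seq = seq[length]
    return seq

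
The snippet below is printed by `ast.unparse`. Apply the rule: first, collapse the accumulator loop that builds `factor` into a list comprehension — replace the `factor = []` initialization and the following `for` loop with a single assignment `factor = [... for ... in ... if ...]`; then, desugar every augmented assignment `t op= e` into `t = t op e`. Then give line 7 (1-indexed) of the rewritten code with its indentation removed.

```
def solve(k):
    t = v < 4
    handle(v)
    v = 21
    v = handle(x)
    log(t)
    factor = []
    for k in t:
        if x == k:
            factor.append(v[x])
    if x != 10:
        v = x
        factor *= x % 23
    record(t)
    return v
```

factor = [v[x] for k in t if x == k]

Transformed code:
def solve(k):
    t = v < 4
    handle(v)
    v = 21
    v = handle(x)
    log(t)
    factor = [v[x] for k in t if x == k]
    if x != 10:
        v = x
        factor = factor * (x % 23)
    record(t)
    return v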